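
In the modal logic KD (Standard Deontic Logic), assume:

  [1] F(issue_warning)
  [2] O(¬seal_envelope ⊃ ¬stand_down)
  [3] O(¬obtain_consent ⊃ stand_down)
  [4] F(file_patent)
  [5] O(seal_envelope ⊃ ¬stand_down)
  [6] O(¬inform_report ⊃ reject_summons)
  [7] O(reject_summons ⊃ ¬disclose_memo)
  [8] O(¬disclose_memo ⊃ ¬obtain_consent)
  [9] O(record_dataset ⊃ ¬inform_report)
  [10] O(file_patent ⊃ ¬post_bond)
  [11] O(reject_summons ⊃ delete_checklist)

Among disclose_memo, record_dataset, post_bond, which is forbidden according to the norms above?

record_dataset

By case analysis on ¬seal_envelope: premise 2 gives O(¬seal_envelope ⊃ ¬stand_down) and premise 5 gives O(seal_envelope ⊃ ¬stand_down), so O(¬stand_down) either way.
Premise 3, O(¬obtain_consent ⊃ stand_down), contraposes to O(¬stand_down ⊃ obtain_consent); with O(¬stand_down) we get O(obtain_consent).
Premise 8 is O(¬disclose_memo ⊃ ¬obtain_consent); contrapositively O(obtain_consent ⊃ disclose_memo). Since O(obtain_consent) holds, K gives O(disclose_memo).
Premise 7 is O(reject_summons ⊃ ¬disclose_memo); contrapositively O(disclose_memo ⊃ ¬reject_summons). Since O(disclose_memo) holds, K gives O(¬reject_summons).
Premise 6, O(¬inform_report ⊃ reject_summons), contraposes to O(¬reject_summons ⊃ inform_report); with O(¬reject_summons) we get O(inform_report).
Premise 9 is O(record_dataset ⊃ ¬inform_report); contrapositively O(inform_report ⊃ ¬record_dataset). Since O(inform_report) holds, K gives O(¬record_dataset).
So O(¬record_dataset) holds, i.e. record_dataset is forbidden. None of the other listed options is forbidden under the premises.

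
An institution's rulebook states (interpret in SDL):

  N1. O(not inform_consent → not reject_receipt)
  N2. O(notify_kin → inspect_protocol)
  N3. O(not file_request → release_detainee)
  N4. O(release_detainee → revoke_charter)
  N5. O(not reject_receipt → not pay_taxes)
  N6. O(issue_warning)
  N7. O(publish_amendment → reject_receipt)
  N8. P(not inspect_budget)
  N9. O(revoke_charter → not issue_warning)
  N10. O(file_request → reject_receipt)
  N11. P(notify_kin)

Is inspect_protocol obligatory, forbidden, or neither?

Neither

Premise 2 is O(notify_kin → inspect_protocol), but O(notify_kin) is not derivable from the premises (the permission P(notify_kin) asserts only not O(not notify_kin), not O(notify_kin)), so it does not yield O(inspect_protocol).
No premise or chain of K-axiom applications forces O(inspect_protocol), and none forces O(not inspect_protocol). So inspect_protocol is neither obligatory nor forbidden under these norms.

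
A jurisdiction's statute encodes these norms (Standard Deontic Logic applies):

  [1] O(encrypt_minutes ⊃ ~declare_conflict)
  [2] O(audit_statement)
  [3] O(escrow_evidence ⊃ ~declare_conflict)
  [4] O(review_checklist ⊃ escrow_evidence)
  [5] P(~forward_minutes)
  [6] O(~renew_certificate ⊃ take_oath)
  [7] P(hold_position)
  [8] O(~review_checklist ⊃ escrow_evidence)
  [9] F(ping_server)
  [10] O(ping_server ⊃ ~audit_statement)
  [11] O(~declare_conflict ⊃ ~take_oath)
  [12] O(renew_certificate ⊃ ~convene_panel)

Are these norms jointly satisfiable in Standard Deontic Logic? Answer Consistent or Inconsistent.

Consistent

Premise 10 is O(ping_server ⊃ ~audit_statement), but O(ping_server) is not derivable from the premises, so it does not yield O(~audit_statement).
So O(~audit_statement) is not derivable, and the apparent clash with O(audit_statement) does not arise.
A world satisfying every obligation exists (e.g. audit_statement=true, convene_panel=false, declare_conflict=false, encrypt_minutes=false, escrow_evidence=true, forward_minutes=false, hold_position=false, ping_server=false, renew_certificate=true, review_checklist=false, take_oath=false); no atom is both obligatory and forbidden, so the set is consistent.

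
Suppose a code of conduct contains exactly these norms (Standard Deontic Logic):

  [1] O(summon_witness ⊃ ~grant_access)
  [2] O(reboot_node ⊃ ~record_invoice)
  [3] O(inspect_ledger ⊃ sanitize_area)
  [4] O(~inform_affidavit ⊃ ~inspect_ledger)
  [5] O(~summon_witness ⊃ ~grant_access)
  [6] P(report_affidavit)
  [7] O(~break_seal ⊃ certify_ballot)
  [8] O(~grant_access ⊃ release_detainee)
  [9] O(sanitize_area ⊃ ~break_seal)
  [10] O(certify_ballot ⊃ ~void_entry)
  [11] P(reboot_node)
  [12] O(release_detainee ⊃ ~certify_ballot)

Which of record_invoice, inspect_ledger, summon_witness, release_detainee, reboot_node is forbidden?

Premises 1 and 5 cover both cases: O(summon_witness ⊃ ~grant_access) and O(~summon_witness ⊃ ~grant_access). Since summon_witness ∨ ~summon_witness is a tautology, O(~grant_access) follows.
Applying K to premise 8 (O(~grant_access ⊃ release_detainee)) and O(~grant_access) yields O(release_detainee).
Applying K to premise 12 (O(release_detainee ⊃ ~certify_ballot)) and O(release_detainee) yields O(~certify_ballot).
The contrapositive of premise 7 (O(~break_seal ⊃ certify_ballot)) is O(~certify_ballot ⊃ break_seal), and O(~certify_ballot) is already established, so O(break_seal).
Premise 9, O(sanitize_area ⊃ ~break_seal), contraposes to O(break_seal ⊃ ~sanitize_area); with O(break_seal) we get O(~sanitize_area).
Premise 3, O(inspect_ledger ⊃ sanitize_area), contraposes to O(~sanitize_area ⊃ ~inspect_ledger); with O(~sanitize_area) we get O(~inspect_ledger).
So O(~inspect_ledger) holds, i.e. inspect_ledger is forbidden. None of the other listed options is forbidden under the premises.

inspect_ledger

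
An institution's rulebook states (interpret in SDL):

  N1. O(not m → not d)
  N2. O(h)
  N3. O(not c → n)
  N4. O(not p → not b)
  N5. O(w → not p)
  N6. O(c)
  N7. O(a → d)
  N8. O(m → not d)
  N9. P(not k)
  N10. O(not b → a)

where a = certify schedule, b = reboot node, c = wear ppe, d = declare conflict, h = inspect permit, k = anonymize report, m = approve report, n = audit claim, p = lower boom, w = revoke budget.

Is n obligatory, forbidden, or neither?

Premise 3 is O(not c → n), but O(not c) is not derivable from the premises, so it does not yield O(n).
No premise or chain of K-axiom applications forces O(n), and none forces O(not n). So n is neither obligatory nor forbidden under these norms.

Neither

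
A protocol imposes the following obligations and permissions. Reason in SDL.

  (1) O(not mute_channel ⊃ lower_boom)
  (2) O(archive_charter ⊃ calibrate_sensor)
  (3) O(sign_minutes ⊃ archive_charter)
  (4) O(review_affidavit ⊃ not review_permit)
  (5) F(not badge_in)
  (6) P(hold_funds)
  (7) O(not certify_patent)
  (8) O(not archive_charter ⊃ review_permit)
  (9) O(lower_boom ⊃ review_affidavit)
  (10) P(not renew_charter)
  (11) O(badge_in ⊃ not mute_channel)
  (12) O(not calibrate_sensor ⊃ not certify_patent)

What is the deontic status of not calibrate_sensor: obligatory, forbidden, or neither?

Forbidden

Premise 5 is F(not badge_in), i.e. O(badge_in).
Premise 11 is O(badge_in ⊃ not mute_channel); since O(badge_in), deontic closure gives O(not mute_channel).
With premise 1, O(not mute_channel ⊃ lower_boom), the K-axiom yields O(lower_boom).
From O(lower_boom) and premise 9, O(lower_boom ⊃ review_affidavit), we obtain O(review_affidavit).
Applying K to premise 4 (O(review_affidavit ⊃ not review_permit)) and O(review_affidavit) yields O(not review_permit).
Premise 8 is O(not archive_charter ⊃ review_permit); contrapositively O(not review_permit ⊃ archive_charter). Since O(not review_permit) holds, K gives O(archive_charter).
From O(archive_charter) and premise 2, O(archive_charter ⊃ calibrate_sensor), we obtain O(calibrate_sensor).
Premises 3, 6, 7, 10, 12 do not contribute to this derivation.
Thus O(calibrate_sensor), which is F(not calibrate_sensor): not calibrate_sensor is forbidden.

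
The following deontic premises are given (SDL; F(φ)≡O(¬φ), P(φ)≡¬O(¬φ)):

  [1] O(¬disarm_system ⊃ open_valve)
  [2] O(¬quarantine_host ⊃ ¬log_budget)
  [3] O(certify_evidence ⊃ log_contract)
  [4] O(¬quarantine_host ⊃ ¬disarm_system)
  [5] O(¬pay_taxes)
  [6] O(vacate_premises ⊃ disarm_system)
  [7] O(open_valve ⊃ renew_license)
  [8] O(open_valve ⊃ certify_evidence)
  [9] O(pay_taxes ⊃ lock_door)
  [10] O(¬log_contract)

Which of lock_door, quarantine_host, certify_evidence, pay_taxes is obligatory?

Premise 10 gives O(¬log_contract).
The contrapositive of premise 3 (O(certify_evidence ⊃ log_contract)) is O(¬log_contract ⊃ ¬certify_evidence), and O(¬log_contract) is already established, so O(¬certify_evidence).
Premise 8, O(open_valve ⊃ certify_evidence), contraposes to O(¬certify_evidence ⊃ ¬open_valve); with O(¬certify_evidence) we get O(¬open_valve).
Premise 1, O(¬disarm_system ⊃ open_valve), contraposes to O(¬open_valve ⊃ disarm_system); with O(¬open_valve) we get O(disarm_system).
Premise 4, O(¬quarantine_host ⊃ ¬disarm_system), contraposes to O(disarm_system ⊃ quarantine_host); with O(disarm_system) we get O(quarantine_host).
So O(quarantine_host) holds — quarantine_host is obligatory. None of the other listed options is made obligatory by any chain of premises.

quarantine_host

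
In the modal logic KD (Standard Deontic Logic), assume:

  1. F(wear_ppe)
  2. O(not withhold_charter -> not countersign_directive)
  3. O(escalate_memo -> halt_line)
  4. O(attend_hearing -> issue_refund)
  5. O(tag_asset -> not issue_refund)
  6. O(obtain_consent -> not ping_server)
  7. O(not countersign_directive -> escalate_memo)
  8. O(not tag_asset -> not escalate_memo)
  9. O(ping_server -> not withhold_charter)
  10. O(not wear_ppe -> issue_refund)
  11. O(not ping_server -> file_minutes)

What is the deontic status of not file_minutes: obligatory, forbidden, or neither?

F(wear_ppe) at premise 1 means O(not wear_ppe).
Applying K to premise 10 (O(not wear_ppe -> issue_refund)) and O(not wear_ppe) yields O(issue_refund).
Premise 5 is O(tag_asset -> not issue_refund); contrapositively O(issue_refund -> not tag_asset). Since O(issue_refund) holds, K gives O(not tag_asset).
With premise 8, O(not tag_asset -> not escalate_memo), the K-axiom yields O(not escalate_memo).
The contrapositive of premise 7 (O(not countersign_directive -> escalate_memo)) is O(not escalate_memo -> countersign_directive), and O(not escalate_memo) is already established, so O(countersign_directive).
The contrapositive of premise 2 (O(not withhold_charter -> not countersign_directive)) is O(countersign_directive -> withhold_charter), and O(countersign_directive) is already established, so O(withhold_charter).
Premise 9, O(ping_server -> not withhold_charter), contraposes to O(withhold_charter -> not ping_server); with O(withhold_charter) we get O(not ping_server).
With premise 11, O(not ping_server -> file_minutes), the K-axiom yields O(file_minutes).
Premises 3, 4, 6 do not contribute to this derivation.
Thus O(file_minutes), which is F(not file_minutes): not file_minutes is forbidden.

Forbidden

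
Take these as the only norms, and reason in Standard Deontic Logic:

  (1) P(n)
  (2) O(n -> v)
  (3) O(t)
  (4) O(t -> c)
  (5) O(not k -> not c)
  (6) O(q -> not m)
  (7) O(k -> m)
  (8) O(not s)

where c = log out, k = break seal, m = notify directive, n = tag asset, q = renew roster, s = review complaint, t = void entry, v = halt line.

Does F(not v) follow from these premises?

Premise 2 is O(n -> v), but O(n) is not derivable from the premises (the permission P(n) asserts only not O(not n), not O(n)), so it does not yield O(v).
No other premise forces O(v). An ideal world satisfying every premise can still have not v true, so F(not v) is not derivable.

No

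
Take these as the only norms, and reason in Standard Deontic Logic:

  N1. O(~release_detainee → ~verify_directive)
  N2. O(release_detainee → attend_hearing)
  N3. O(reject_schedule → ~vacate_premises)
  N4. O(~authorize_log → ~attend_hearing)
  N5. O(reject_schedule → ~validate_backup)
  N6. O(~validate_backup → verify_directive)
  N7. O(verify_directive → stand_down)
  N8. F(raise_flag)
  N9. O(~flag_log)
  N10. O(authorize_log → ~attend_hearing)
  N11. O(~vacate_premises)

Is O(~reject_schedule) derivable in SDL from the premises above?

Yes

Premises 10 and 4 cover both cases: O(authorize_log → ~attend_hearing) and O(~authorize_log → ~attend_hearing). Since authorize_log ∨ ~authorize_log is a tautology, O(~attend_hearing) follows.
Premise 2, O(release_detainee → attend_hearing), contraposes to O(~attend_hearing → ~release_detainee); with O(~attend_hearing) we get O(~release_detainee).
From O(~release_detainee) and premise 1, O(~release_detainee → ~verify_directive), we obtain O(~verify_directive).
Premise 6, O(~validate_backup → verify_directive), contraposes to O(~verify_directive → validate_backup); with O(~verify_directive) we get O(validate_backup).
Premise 5 is O(reject_schedule → ~validate_backup); contrapositively O(validate_backup → ~reject_schedule). Since O(validate_backup) holds, K gives O(~reject_schedule).
Premises 3, 7, 8, 9, 11 do not contribute to this derivation.
So O(~reject_schedule) follows.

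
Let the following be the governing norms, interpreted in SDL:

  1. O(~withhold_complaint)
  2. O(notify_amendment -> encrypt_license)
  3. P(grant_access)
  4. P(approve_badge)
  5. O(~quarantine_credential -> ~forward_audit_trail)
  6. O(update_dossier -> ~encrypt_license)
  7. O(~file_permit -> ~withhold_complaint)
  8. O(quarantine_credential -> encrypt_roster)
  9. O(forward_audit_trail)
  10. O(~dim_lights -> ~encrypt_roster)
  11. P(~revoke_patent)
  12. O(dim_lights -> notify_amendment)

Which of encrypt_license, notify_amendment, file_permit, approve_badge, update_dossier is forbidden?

Premise 9 states O(forward_audit_trail) outright.
The contrapositive of premise 5 (O(~quarantine_credential -> ~forward_audit_trail)) is O(forward_audit_trail -> quarantine_credential), and O(forward_audit_trail) is already established, so O(quarantine_credential).
From O(quarantine_credential) and premise 8, O(quarantine_credential -> encrypt_roster), we obtain O(encrypt_roster).
Premise 10, O(~dim_lights -> ~encrypt_roster), contraposes to O(encrypt_roster -> dim_lights); with O(encrypt_roster) we get O(dim_lights).
Applying K to premise 12 (O(dim_lights -> notify_amendment)) and O(dim_lights) yields O(notify_amendment).
Applying K to premise 2 (O(notify_amendment -> encrypt_license)) and O(notify_amendment) yields O(encrypt_license).
The contrapositive of premise 6 (O(update_dossier -> ~encrypt_license)) is O(encrypt_license -> ~update_dossier), and O(encrypt_license) is already established, so O(~update_dossier).
So O(~update_dossier) holds, i.e. update_dossier is forbidden. None of the other listed options is forbidden under the premises.

update_dossier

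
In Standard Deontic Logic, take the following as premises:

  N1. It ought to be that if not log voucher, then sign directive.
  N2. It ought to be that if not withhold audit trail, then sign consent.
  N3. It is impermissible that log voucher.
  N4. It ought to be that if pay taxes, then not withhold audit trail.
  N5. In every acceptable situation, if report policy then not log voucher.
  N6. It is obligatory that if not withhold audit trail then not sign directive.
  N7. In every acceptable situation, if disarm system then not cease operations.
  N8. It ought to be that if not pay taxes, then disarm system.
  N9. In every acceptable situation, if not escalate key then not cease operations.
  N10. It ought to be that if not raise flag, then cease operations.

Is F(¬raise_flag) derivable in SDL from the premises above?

Premise 3, F(log_voucher), is equivalent to O(¬log_voucher).
With premise 1, O(¬log_voucher → sign_directive), the K-axiom yields O(sign_directive).
The contrapositive of premise 6 (O(¬withhold_audit_trail → ¬sign_directive)) is O(sign_directive → withhold_audit_trail), and O(sign_directive) is already established, so O(withhold_audit_trail).
Premise 4, O(pay_taxes → ¬withhold_audit_trail), contraposes to O(withhold_audit_trail → ¬pay_taxes); with O(withhold_audit_trail) we get O(¬pay_taxes).
Premise 8 is O(¬pay_taxes → disarm_system); since O(¬pay_taxes), deontic closure gives O(disarm_system).
From O(disarm_system) and premise 7, O(disarm_system → ¬cease_operations), we obtain O(¬cease_operations).
Premise 10, O(¬raise_flag → cease_operations), contraposes to O(¬cease_operations → raise_flag); with O(¬cease_operations) we get O(raise_flag).
Premises 2, 5, 9 do not contribute to this derivation.
So O(raise_flag) holds, i.e. F(¬raise_flag). The claim follows.

Yes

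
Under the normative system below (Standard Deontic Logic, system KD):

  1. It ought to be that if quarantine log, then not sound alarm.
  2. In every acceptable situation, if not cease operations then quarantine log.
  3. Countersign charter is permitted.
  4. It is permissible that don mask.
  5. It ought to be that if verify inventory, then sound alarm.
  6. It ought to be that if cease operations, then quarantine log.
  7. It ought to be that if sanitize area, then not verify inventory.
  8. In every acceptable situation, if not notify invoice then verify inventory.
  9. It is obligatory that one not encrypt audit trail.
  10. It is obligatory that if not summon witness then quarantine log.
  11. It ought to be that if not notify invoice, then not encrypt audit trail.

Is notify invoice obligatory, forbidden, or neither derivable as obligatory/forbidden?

Obligatory

Premises 2 and 6 cover both cases: O(¬cease_operations → quarantine_log) and O(cease_operations → quarantine_log). Since ¬cease_operations ∨ cease_operations is a tautology, O(quarantine_log) follows.
With premise 1, O(quarantine_log → ¬sound_alarm), the K-axiom yields O(¬sound_alarm).
Premise 5 is O(verify_inventory → sound_alarm); contrapositively O(¬sound_alarm → ¬verify_inventory). Since O(¬sound_alarm) holds, K gives O(¬verify_inventory).
The contrapositive of premise 8 (O(¬notify_invoice → verify_inventory)) is O(¬verify_inventory → notify_invoice), and O(¬verify_inventory) is already established, so O(notify_invoice).
Premises 3, 4, 7, 9, 10, 11 do not contribute to this derivation.
Hence notify_invoice is obligatory.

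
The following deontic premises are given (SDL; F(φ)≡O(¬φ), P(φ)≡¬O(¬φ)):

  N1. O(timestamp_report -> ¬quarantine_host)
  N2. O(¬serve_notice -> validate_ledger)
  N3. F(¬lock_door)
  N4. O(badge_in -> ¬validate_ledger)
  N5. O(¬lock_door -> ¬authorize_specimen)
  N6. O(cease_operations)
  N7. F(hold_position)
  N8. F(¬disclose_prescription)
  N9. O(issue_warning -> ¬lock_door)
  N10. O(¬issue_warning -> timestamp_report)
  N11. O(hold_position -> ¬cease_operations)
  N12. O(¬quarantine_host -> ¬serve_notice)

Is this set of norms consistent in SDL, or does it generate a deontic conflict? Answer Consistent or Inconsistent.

Consistent

Premise 11 is O(hold_position -> ¬cease_operations), but O(hold_position) is not derivable from the premises, so it does not yield O(¬cease_operations).
So O(¬cease_operations) is not derivable, and the apparent clash with O(cease_operations) does not arise.
A world satisfying every obligation exists (e.g. authorize_specimen=false, badge_in=false, cease_operations=true, disclose_prescription=true, hold_position=false, issue_warning=false, lock_door=true, quarantine_host=false, serve_notice=false, timestamp_report=true, validate_ledger=true); no atom is both obligatory and forbidden, so the set is consistent.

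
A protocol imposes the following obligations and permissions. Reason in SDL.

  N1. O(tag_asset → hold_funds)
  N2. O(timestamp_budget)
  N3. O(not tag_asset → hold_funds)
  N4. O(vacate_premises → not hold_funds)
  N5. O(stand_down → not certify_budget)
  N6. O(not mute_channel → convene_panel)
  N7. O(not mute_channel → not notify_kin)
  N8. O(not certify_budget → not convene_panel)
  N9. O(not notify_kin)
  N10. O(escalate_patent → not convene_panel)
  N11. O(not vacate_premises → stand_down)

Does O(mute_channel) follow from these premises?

Premises 3 and 1 are O(not tag_asset → hold_funds) and O(tag_asset → hold_funds); every ideal world satisfies not tag_asset or tag_asset, so in either case hold_funds holds — hence O(hold_funds).
Premise 4 is O(vacate_premises → not hold_funds); contrapositively O(hold_funds → not vacate_premises). Since O(hold_funds) holds, K gives O(not vacate_premises).
Applying K to premise 11 (O(not vacate_premises → stand_down)) and O(not vacate_premises) yields O(stand_down).
From O(stand_down) and premise 5, O(stand_down → not certify_budget), we obtain O(not certify_budget).
From O(not certify_budget) and premise 8, O(not certify_budget → not convene_panel), we obtain O(not convene_panel).
Premise 6 is O(not mute_channel → convene_panel); contrapositively O(not convene_panel → mute_channel). Since O(not convene_panel) holds, K gives O(mute_channel).
Premises 2, 7, 9, 10 do not contribute to this derivation.
So O(mute_channel) follows.

Yes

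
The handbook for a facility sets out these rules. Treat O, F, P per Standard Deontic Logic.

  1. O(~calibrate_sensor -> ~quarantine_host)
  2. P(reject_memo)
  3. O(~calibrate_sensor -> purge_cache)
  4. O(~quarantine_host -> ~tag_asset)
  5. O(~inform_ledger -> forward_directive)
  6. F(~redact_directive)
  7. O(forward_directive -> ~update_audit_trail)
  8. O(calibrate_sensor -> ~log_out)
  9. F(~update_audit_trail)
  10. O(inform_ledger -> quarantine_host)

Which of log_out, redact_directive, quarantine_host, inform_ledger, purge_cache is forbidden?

F(~update_audit_trail) at premise 9 means O(update_audit_trail).
Premise 7, O(forward_directive -> ~update_audit_trail), contraposes to O(update_audit_trail -> ~forward_directive); with O(update_audit_trail) we get O(~forward_directive).
The contrapositive of premise 5 (O(~inform_ledger -> forward_directive)) is O(~forward_directive -> inform_ledger), and O(~forward_directive) is already established, so O(inform_ledger).
Premise 10 is O(inform_ledger -> quarantine_host); since O(inform_ledger), deontic closure gives O(quarantine_host).
The contrapositive of premise 1 (O(~calibrate_sensor -> ~quarantine_host)) is O(quarantine_host -> calibrate_sensor), and O(quarantine_host) is already established, so O(calibrate_sensor).
With premise 8, O(calibrate_sensor -> ~log_out), the K-axiom yields O(~log_out).
So O(~log_out) holds, i.e. log_out is forbidden. None of the other listed options is forbidden under the premises.

log_out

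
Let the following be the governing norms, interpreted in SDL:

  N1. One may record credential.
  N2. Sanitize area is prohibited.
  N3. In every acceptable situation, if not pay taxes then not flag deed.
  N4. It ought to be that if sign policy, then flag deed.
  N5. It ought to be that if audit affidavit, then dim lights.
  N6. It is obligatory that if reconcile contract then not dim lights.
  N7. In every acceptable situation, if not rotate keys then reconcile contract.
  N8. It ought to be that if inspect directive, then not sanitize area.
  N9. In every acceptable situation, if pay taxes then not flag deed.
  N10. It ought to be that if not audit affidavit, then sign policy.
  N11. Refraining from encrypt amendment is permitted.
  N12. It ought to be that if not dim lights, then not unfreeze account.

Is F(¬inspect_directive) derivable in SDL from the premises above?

No

Premise 8 is O(inspect_directive → ¬sanitize_area); even if O(¬sanitize_area) held, inferring O(inspect_directive) would be affirming the consequent — invalid.
No other premise forces O(inspect_directive). An ideal world satisfying every premise can still have ¬inspect_directive true, so F(¬inspect_directive) is not derivable.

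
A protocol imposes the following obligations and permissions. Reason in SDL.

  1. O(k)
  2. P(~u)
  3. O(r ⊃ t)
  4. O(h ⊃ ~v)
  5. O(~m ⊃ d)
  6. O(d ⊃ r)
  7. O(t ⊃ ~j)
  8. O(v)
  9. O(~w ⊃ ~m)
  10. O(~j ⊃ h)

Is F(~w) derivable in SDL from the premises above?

Yes

From premise 8 we have O(v).
Premise 4 is O(h ⊃ ~v); contrapositively O(v ⊃ ~h). Since O(v) holds, K gives O(~h).
Premise 10 is O(~j ⊃ h); contrapositively O(~h ⊃ j). Since O(~h) holds, K gives O(j).
Premise 7 is O(t ⊃ ~j); contrapositively O(j ⊃ ~t). Since O(j) holds, K gives O(~t).
Premise 3 is O(r ⊃ t); contrapositively O(~t ⊃ ~r). Since O(~t) holds, K gives O(~r).
Premise 6, O(d ⊃ r), contraposes to O(~r ⊃ ~d); with O(~r) we get O(~d).
The contrapositive of premise 5 (O(~m ⊃ d)) is O(~d ⊃ m), and O(~d) is already established, so O(m).
The contrapositive of premise 9 (O(~w ⊃ ~m)) is O(m ⊃ w), and O(m) is already established, so O(w).
Premises 1, 2 do not contribute to this derivation.
So O(w) holds, i.e. F(~w). The claim follows.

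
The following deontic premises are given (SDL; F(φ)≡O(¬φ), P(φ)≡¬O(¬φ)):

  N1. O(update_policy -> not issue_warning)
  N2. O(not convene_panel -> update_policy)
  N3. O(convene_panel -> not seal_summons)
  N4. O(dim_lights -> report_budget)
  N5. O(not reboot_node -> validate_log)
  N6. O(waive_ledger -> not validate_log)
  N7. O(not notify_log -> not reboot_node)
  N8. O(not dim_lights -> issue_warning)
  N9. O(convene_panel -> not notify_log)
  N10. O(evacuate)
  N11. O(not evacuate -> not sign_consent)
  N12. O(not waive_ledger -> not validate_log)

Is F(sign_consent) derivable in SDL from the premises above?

No

Premise 11 is O(not evacuate -> not sign_consent), but O(not evacuate) is not derivable from the premises, so it does not yield O(not sign_consent).
No other premise forces O(not sign_consent). An ideal world satisfying every premise can still have sign_consent true, so F(sign_consent) is not derivable.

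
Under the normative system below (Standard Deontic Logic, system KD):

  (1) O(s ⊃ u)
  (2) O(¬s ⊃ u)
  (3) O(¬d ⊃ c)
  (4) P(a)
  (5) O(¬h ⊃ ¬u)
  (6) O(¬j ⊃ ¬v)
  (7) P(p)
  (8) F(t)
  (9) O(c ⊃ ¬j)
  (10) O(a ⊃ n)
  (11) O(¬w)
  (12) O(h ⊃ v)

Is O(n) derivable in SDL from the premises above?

Premise 10 is O(a ⊃ n), but O(a) is not derivable from the premises (the permission P(a) asserts only ¬O(¬a), not O(a)), so it does not yield O(n).
No other premise forces O(n). An ideal world satisfying every premise can still have n false, so O(n) is not derivable.

No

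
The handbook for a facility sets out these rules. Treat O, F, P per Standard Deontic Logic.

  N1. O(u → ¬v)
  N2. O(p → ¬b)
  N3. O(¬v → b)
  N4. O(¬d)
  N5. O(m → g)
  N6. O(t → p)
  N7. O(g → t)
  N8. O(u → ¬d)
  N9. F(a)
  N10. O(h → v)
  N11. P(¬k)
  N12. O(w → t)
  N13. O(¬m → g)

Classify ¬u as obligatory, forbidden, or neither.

By case analysis on ¬m: premise 13 gives O(¬m → g) and premise 5 gives O(m → g), so O(g) either way.
With premise 7, O(g → t), the K-axiom yields O(t).
From O(t) and premise 6, O(t → p), we obtain O(p).
From O(p) and premise 2, O(p → ¬b), we obtain O(¬b).
Premise 3 is O(¬v → b); contrapositively O(¬b → v). Since O(¬b) holds, K gives O(v).
Premise 1 is O(u → ¬v); contrapositively O(v → ¬u). Since O(v) holds, K gives O(¬u).
Premises 4, 8, 9, 10, 11, 12 do not contribute to this derivation.
Hence ¬u is obligatory.

Obligatory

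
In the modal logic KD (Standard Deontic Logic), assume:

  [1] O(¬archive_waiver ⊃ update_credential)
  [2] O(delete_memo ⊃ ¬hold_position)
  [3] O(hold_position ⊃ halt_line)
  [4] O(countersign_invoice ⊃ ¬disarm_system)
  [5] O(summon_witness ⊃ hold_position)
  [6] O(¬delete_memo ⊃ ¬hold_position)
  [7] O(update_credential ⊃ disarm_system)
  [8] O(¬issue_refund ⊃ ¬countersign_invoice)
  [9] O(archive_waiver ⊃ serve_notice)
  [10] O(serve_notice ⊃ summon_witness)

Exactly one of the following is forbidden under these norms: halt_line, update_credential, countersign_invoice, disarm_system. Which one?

Premises 6 and 2 are O(¬delete_memo ⊃ ¬hold_position) and O(delete_memo ⊃ ¬hold_position); every ideal world satisfies ¬delete_memo or delete_memo, so in either case ¬hold_position holds — hence O(¬hold_position).
Premise 5, O(summon_witness ⊃ hold_position), contraposes to O(¬hold_position ⊃ ¬summon_witness); with O(¬hold_position) we get O(¬summon_witness).
Premise 10 is O(serve_notice ⊃ summon_witness); contrapositively O(¬summon_witness ⊃ ¬serve_notice). Since O(¬summon_witness) holds, K gives O(¬serve_notice).
The contrapositive of premise 9 (O(archive_waiver ⊃ serve_notice)) is O(¬serve_notice ⊃ ¬archive_waiver), and O(¬serve_notice) is already established, so O(¬archive_waiver).
Premise 1 is O(¬archive_waiver ⊃ update_credential); since O(¬archive_waiver), deontic closure gives O(update_credential).
From O(update_credential) and premise 7, O(update_credential ⊃ disarm_system), we obtain O(disarm_system).
Premise 4 is O(countersign_invoice ⊃ ¬disarm_system); contrapositively O(disarm_system ⊃ ¬countersign_invoice). Since O(disarm_system) holds, K gives O(¬countersign_invoice).
So O(¬countersign_invoice) holds, i.e. countersign_invoice is forbidden. None of the other listed options is forbidden under the premises.

countersign_invoice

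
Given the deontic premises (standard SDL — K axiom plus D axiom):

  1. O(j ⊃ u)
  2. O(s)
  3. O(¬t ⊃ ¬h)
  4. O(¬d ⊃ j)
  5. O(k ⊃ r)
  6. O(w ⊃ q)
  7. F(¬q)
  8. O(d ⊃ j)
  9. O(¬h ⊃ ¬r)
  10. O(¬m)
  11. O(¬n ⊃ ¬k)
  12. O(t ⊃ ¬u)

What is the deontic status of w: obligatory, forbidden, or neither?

Neither

Premise 6 is O(w ⊃ q); even if O(q) held, inferring O(w) would be affirming the consequent — invalid.
No premise or chain of K-axiom applications forces O(w), and none forces O(¬w). So w is neither obligatory nor forbidden under these norms.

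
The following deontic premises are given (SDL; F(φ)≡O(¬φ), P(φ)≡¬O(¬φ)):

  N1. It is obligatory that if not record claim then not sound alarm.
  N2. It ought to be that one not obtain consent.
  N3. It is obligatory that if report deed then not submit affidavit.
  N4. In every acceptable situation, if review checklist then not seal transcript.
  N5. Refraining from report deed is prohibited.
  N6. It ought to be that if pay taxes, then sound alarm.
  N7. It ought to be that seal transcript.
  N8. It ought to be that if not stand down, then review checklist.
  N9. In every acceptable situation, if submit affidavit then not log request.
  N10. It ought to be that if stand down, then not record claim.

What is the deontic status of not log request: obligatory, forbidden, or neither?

Neither

Premise 9 is O(submit_affidavit → ¬log_request), but O(submit_affidavit) is not derivable from the premises, so it does not yield O(¬log_request).
No premise or chain of K-axiom applications forces O(¬log_request), and none forces O(log_request). So ¬log_request is neither obligatory nor forbidden under these norms.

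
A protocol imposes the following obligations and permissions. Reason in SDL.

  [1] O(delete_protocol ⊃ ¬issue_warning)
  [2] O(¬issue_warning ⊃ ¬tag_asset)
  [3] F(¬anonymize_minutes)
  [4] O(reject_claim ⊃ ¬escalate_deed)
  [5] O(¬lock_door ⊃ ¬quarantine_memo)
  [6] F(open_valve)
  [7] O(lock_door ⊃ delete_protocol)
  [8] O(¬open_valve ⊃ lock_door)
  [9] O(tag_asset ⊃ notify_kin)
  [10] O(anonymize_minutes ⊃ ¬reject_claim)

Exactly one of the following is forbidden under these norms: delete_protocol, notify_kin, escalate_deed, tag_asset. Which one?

tag_asset

Premise 6 is F(open_valve), i.e. O(¬open_valve).
Premise 8 is O(¬open_valve ⊃ lock_door); since O(¬open_valve), deontic closure gives O(lock_door).
Applying K to premise 7 (O(lock_door ⊃ delete_protocol)) and O(lock_door) yields O(delete_protocol).
From O(delete_protocol) and premise 1, O(delete_protocol ⊃ ¬issue_warning), we obtain O(¬issue_warning).
From O(¬issue_warning) and premise 2, O(¬issue_warning ⊃ ¬tag_asset), we obtain O(¬tag_asset).
So O(¬tag_asset) holds, i.e. tag_asset is forbidden. None of the other listed options is forbidden under the premises.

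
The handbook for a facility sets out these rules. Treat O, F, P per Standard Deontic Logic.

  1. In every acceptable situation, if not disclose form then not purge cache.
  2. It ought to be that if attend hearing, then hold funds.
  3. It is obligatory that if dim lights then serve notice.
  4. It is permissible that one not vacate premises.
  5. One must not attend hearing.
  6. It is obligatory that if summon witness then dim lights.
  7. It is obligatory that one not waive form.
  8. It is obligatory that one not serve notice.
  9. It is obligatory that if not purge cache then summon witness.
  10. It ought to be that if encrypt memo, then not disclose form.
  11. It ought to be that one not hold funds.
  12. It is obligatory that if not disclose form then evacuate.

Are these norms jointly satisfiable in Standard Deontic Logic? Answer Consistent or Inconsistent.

Consistent

Premise 2 is O(attend_hearing → hold_funds), but O(attend_hearing) is not derivable from the premises, so it does not yield O(hold_funds).
So O(hold_funds) is not derivable, and the apparent clash with O(¬hold_funds) does not arise.
A world satisfying every obligation exists (e.g. attend_hearing=false, dim_lights=false, disclose_form=true, encrypt_memo=false, evacuate=false, hold_funds=false, purge_cache=true, serve_notice=false, summon_witness=false, vacate_premises=false, waive_form=false); no atom is both obligatory and forbidden, so the set is consistent.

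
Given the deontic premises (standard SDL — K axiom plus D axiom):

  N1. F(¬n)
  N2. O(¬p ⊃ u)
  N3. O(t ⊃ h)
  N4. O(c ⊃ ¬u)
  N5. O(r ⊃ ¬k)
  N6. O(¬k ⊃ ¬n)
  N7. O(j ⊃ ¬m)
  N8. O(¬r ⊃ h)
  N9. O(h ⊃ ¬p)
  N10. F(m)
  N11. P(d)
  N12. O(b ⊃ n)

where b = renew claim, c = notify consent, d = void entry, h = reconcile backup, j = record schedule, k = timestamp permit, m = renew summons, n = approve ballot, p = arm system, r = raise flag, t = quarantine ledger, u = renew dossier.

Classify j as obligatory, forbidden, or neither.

Premise 7 is O(j ⊃ ¬m); even if O(¬m) held, inferring O(j) would be affirming the consequent — invalid.
No premise or chain of K-axiom applications forces O(j), and none forces O(¬j). So j is neither obligatory nor forbidden under these norms.

Neither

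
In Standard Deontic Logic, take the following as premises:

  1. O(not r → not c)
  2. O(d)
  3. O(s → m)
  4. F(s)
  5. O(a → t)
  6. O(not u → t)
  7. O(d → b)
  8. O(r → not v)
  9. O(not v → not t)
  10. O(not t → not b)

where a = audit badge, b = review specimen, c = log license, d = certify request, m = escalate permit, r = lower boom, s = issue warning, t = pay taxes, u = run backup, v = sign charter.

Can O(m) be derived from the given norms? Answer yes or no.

No

Premise 3 is O(s → m), but O(s) is not derivable from the premises, so it does not yield O(m).
No other premise forces O(m). An ideal world satisfying every premise can still have m false, so O(m) is not derivable.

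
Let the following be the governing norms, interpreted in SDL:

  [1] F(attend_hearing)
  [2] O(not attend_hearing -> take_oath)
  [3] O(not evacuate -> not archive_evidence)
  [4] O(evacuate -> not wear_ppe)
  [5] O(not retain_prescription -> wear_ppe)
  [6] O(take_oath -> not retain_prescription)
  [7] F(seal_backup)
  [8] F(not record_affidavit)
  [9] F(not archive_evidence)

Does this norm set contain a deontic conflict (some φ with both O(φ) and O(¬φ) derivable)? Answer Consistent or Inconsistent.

Inconsistent

Premise 9 is F(not archive_evidence), i.e. O(archive_evidence).
The contrapositive of premise 3 (O(not evacuate -> not archive_evidence)) is O(archive_evidence -> evacuate), and O(archive_evidence) is already established, so O(evacuate).
From O(evacuate) and premise 4, O(evacuate -> not wear_ppe), we obtain O(not wear_ppe).
Premise 5 is O(not retain_prescription -> wear_ppe); contrapositively O(not wear_ppe -> retain_prescription). Since O(not wear_ppe) holds, K gives O(retain_prescription).
The contrapositive of premise 6 (O(take_oath -> not retain_prescription)) is O(retain_prescription -> not take_oath), and O(retain_prescription) is already established, so O(not take_oath).
Premise 2 is O(not attend_hearing -> take_oath); contrapositively O(not take_oath -> attend_hearing). Since O(not take_oath) holds, K gives O(attend_hearing).
But premise 1, F(attend_hearing), means O(not attend_hearing).
We now have both O(attend_hearing) and O(not attend_hearing) — attend_hearing is simultaneously obligatory and forbidden, violating the D-axiom.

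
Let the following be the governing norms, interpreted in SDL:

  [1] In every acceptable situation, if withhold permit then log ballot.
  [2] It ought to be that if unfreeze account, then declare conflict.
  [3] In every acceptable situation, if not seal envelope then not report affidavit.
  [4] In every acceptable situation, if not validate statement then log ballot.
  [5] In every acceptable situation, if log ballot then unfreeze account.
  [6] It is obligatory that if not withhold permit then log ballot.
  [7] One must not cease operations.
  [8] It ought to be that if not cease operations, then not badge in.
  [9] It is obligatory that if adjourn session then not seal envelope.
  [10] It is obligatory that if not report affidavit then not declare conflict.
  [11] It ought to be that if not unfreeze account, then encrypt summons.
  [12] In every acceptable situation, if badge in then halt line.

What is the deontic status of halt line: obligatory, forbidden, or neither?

Neither

Premise 12 is O(badge_in → halt_line), but O(badge_in) is not derivable from the premises, so it does not yield O(halt_line).
No premise or chain of K-axiom applications forces O(halt_line), and none forces O(¬halt_line). So halt_line is neither obligatory nor forbidden under these norms.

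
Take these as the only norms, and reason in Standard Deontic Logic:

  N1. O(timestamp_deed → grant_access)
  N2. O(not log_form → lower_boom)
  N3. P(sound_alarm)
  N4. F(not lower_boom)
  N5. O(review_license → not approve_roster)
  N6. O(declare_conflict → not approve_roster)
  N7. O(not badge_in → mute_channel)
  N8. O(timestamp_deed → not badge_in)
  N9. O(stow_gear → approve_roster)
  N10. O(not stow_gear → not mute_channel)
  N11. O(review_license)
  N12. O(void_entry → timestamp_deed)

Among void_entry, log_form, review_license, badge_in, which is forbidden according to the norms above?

void_entry

From premise 11 we have O(review_license).
From O(review_license) and premise 5, O(review_license → not approve_roster), we obtain O(not approve_roster).
The contrapositive of premise 9 (O(stow_gear → approve_roster)) is O(not approve_roster → not stow_gear), and O(not approve_roster) is already established, so O(not stow_gear).
With premise 10, O(not stow_gear → not mute_channel), the K-axiom yields O(not mute_channel).
Premise 7 is O(not badge_in → mute_channel); contrapositively O(not mute_channel → badge_in). Since O(not mute_channel) holds, K gives O(badge_in).
The contrapositive of premise 8 (O(timestamp_deed → not badge_in)) is O(badge_in → not timestamp_deed), and O(badge_in) is already established, so O(not timestamp_deed).
Premise 12 is O(void_entry → timestamp_deed); contrapositively O(not timestamp_deed → not void_entry). Since O(not timestamp_deed) holds, K gives O(not void_entry).
So O(not void_entry) holds, i.e. void_entry is forbidden. None of the other listed options is forbidden under the premises.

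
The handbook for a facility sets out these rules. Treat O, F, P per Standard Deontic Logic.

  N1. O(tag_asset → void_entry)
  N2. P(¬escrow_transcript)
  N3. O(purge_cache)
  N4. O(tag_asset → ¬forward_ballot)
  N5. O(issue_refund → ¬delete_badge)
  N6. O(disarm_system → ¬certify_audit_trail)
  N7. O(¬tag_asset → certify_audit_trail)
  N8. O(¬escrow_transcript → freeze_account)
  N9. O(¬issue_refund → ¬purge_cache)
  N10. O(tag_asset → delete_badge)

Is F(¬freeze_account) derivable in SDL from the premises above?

No

Premise 8 is O(¬escrow_transcript → freeze_account), but O(¬escrow_transcript) is not derivable from the premises (the permission P(¬escrow_transcript) asserts only ¬O(escrow_transcript), not O(¬escrow_transcript)), so it does not yield O(freeze_account).
No other premise forces O(freeze_account). An ideal world satisfying every premise can still have ¬freeze_account true, so F(¬freeze_account) is not derivable.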